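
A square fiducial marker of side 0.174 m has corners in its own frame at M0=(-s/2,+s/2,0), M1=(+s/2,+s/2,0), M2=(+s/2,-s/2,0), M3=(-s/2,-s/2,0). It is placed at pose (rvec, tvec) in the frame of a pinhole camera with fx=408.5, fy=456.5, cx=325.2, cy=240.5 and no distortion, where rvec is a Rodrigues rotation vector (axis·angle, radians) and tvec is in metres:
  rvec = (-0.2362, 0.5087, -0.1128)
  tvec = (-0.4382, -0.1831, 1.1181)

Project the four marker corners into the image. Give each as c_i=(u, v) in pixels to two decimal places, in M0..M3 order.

c0=(142.14, 206.52) c1=(186.45, 191.47) c2=(188.85, 123.56) c3=(146.02, 142.75)

Intrinsics K: fx=408.5, fy=456.5, cx=325.2, cy=240.5
Marker side s = 0.174 m; corners in marker frame (Z=0):
  M0 = (-0.0870, +0.0870, 0)
  M1 = (+0.0870, +0.0870, 0)
  M2 = (+0.0870, -0.0870, 0)
  M3 = (-0.0870, -0.0870, 0)
rvec = (-0.2362, 0.5087, -0.1128), |rvec| = θ = 0.57209 rad = 32.778°
Rodrigues: sinθ=0.54139, 1−cosθ=0.15923; R = I + sinθ·[k]× + (1−cosθ)·[k]×²:
    [+0.86791 +0.04829 +0.49436]
    [-0.16520 +0.96667 +0.19561]
    [-0.46844 -0.25144 +0.84696]
t = (-0.4382, -0.1831, 1.1181) m
M0: Pc = R·M0+t = (-0.50951, -0.08463, +1.13698); u = 408.5·(-0.50951)/1.13698 + 325.2 = 142.1415, v = 456.5·(-0.08463)/1.13698 + 240.5 = 206.5219
M1: Pc = R·M1+t = (-0.35849, -0.11337, +1.05547); u = 408.5·(-0.35849)/1.05547 + 325.2 = 186.4530, v = 456.5·(-0.11337)/1.05547 + 240.5 = 191.4653
M2: Pc = R·M2+t = (-0.36689, -0.28157, +1.09922); u = 408.5·(-0.36689)/1.09922 + 325.2 = 188.8528, v = 456.5·(-0.28157)/1.09922 + 240.5 = 123.5645
M3: Pc = R·M3+t = (-0.51791, -0.25283, +1.18073); u = 408.5·(-0.51791)/1.18073 + 325.2 = 146.0175, v = 456.5·(-0.25283)/1.18073 + 240.5 = 142.7505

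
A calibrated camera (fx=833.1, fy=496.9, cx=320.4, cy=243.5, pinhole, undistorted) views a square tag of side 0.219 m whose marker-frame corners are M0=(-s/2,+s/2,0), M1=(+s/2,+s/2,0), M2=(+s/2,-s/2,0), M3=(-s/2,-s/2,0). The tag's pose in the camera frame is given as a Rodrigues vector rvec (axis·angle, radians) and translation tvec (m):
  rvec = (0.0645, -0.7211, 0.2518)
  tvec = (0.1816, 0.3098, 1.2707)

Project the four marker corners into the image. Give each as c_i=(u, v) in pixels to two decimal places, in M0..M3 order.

Intrinsics K: fx=833.1, fy=496.9, cx=320.4, cy=243.5
Marker side s = 0.219 m; corners in marker frame (Z=0):
  M0 = (-0.1095, +0.1095, 0)
  M1 = (+0.1095, +0.1095, 0)
  M2 = (+0.1095, -0.1095, 0)
  M3 = (-0.1095, -0.1095, 0)
rvec = (0.0645, -0.7211, 0.2518), |rvec| = θ = 0.76652 rad = 43.918°
Rodrigues: sinθ=0.69363, 1−cosθ=0.27967; R = I + sinθ·[k]× + (1−cosθ)·[k]×²:
    [+0.72231 -0.25000 -0.64480]
    [+0.20572 +0.96784 -0.14479]
    [+0.66026 -0.02806 +0.75051]
t = (0.1816, 0.3098, 1.2707) m
M0: Pc = R·M0+t = (+0.07513, +0.39325, +1.19533); u = 833.1·(+0.07513)/1.19533 + 320.4 = 372.7645, v = 496.9·(+0.39325)/1.19533 + 243.5 = 406.9756
M1: Pc = R·M1+t = (+0.23332, +0.43830, +1.33993); u = 833.1·(+0.23332)/1.33993 + 320.4 = 465.4660, v = 496.9·(+0.43830)/1.33993 + 243.5 = 406.0415
M2: Pc = R·M2+t = (+0.28807, +0.22635, +1.34607); u = 833.1·(+0.28807)/1.34607 + 320.4 = 498.6885, v = 496.9·(+0.22635)/1.34607 + 243.5 = 327.0558
M3: Pc = R·M3+t = (+0.12988, +0.18130, +1.20147); u = 833.1·(+0.12988)/1.20147 + 320.4 = 410.4596, v = 496.9·(+0.18130)/1.20147 + 243.5 = 318.4793

c0=(372.76, 406.98) c1=(465.47, 406.04) c2=(498.69, 327.06) c3=(410.46, 318.48)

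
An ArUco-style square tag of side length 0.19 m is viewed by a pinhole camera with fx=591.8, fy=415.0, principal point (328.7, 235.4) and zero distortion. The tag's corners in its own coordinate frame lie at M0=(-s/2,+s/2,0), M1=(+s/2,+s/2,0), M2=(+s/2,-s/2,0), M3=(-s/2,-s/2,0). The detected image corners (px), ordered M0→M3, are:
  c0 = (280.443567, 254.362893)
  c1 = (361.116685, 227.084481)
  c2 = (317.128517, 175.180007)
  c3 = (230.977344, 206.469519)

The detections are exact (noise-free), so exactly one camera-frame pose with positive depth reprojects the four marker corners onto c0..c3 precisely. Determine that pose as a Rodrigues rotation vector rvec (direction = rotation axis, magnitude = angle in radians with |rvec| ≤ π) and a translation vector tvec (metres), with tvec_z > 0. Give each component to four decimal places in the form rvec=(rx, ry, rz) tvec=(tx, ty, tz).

rvec=(0.5877, 0.0638, -0.4919) tvec=(-0.0616, -0.0521, 1.1779)

Intrinsics K: fx=591.8, fy=415.0, cx=328.7, cy=235.4
Marker side s = 0.19 m; corners in marker frame (Z=0):
  M0 = (-0.0950, +0.0950, 0)
  M1 = (+0.0950, +0.0950, 0)
  M2 = (+0.0950, -0.0950, 0)
  M3 = (-0.0950, -0.0950, 0)
Detected image corners:
  c0 = (280.443567, 254.362893) px
  c1 = (361.116685, 227.084481) px
  c2 = (317.128517, 175.180007) px
  c3 = (230.977344, 206.469519) px
Planar DLT: solve 8×8 A·h = b for H (H[2,2]=1):
  H  [+389.11823 +376.57676 +297.73314]
  H  [-189.44789 +357.07674 +217.04409]
  H  [-0.16574 +0.43850 +1.00000]
B = K⁻¹H; ‖b₁‖=0.848954, ‖b₂‖=0.848954; λ = 2/(‖b₁‖+‖b₂‖) = 1.177920, sign → tz>0 ⇒ λ=+1.177920
r₁ = λ·B[:,0] = (+0.88293,-0.42699,-0.19522); r₂ = λ·B[:,1] = (+0.46265,+0.72053,+0.51652)
r₃ = r₁×r₂ = (-0.07988,-0.54637,+0.83372); SVD([r₁ r₂ r₃]) → R = UVᵀ:
  R  [+0.88293 +0.46265 -0.07988]
  R  [-0.42699 +0.72053 -0.54637]
  R  [-0.19522 +0.51652 +0.83372]
t = (-0.06164, -0.05210, +1.17792) m
tr R = 2.437187; θ = arccos((tr R − 1)/2) = 0.769019 rad = 44.062°
axis k = ((R−Rᵀ)₃₂, (R−Rᵀ)₁₃, (R−Rᵀ)₂₁) / (2 sinθ) = (+0.764196, +0.082928, -0.639631)
rvec = θ·k = (+0.587681, +0.063774, -0.491888)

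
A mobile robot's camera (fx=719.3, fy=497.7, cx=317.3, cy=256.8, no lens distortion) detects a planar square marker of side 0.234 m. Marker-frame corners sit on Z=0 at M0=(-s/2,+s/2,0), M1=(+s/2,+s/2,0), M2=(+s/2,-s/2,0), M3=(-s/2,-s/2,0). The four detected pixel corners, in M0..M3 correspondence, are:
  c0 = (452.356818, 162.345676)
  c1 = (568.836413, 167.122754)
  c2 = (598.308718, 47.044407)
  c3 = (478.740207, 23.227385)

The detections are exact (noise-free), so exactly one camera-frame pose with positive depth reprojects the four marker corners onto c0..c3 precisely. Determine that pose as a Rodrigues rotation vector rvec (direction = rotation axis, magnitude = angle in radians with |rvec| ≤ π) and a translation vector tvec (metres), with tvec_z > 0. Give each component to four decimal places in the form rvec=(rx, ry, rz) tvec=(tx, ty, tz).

rvec=(0.2612, -0.6063, 0.0125) tvec=(0.2762, -0.2922, 0.9415)

Intrinsics K: fx=719.3, fy=497.7, cx=317.3, cy=256.8
Marker side s = 0.234 m; corners in marker frame (Z=0):
  M0 = (-0.1170, +0.1170, 0)
  M1 = (+0.1170, +0.1170, 0)
  M2 = (+0.1170, -0.1170, 0)
  M3 = (-0.1170, -0.1170, 0)
Detected image corners:
  c0 = (452.356818, 162.345676) px
  c1 = (568.836413, 167.122754) px
  c2 = (598.308718, 47.044407) px
  c3 = (478.740207, 23.227385) px
Planar DLT: solve 8×8 A·h = b for H (H[2,2]=1):
  H  [+818.83527 +13.31322 +528.28748]
  H  [+119.83602 +576.34585 +102.36083]
  H  [+0.59984 +0.25379 +1.00000]
B = K⁻¹H; ‖b₁‖=1.062081, ‖b₂‖=1.062081; λ = 2/(‖b₁‖+‖b₂‖) = 0.941548, sign → tz>0 ⇒ λ=+0.941548
r₁ = λ·B[:,0] = (+0.82270,-0.06471,+0.56478); r₂ = λ·B[:,1] = (-0.08798,+0.96704,+0.23895)
r₃ = r₁×r₂ = (-0.56163,-0.24628,+0.78989); SVD([r₁ r₂ r₃]) → R = UVᵀ:
  R  [+0.82270 -0.08798 -0.56163]
  R  [-0.06471 +0.96704 -0.24628]
  R  [+0.56478 +0.23895 +0.78989]
t = (+0.27618, -0.29217, +0.94155) m
tr R = 2.579624; θ = arccos((tr R − 1)/2) = 0.660294 rad = 37.832°
axis k = ((R−Rᵀ)₃₂, (R−Rᵀ)₁₃, (R−Rᵀ)₂₁) / (2 sinθ) = (+0.395555, -0.918246, +0.018972)
rvec = θ·k = (+0.261183, -0.606312, +0.012527)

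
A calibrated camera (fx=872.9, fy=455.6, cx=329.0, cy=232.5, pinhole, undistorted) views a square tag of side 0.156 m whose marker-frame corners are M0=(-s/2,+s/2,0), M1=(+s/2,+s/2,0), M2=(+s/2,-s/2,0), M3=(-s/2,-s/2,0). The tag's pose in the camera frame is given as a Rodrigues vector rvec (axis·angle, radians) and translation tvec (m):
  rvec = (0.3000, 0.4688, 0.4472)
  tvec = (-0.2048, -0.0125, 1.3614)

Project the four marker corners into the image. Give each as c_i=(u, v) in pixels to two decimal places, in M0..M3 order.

c0=(148.27, 238.09) c1=(220.56, 263.24) c2=(251.49, 217.68) c3=(174.79, 193.35)

Intrinsics K: fx=872.9, fy=455.6, cx=329.0, cy=232.5
Marker side s = 0.156 m; corners in marker frame (Z=0):
  M0 = (-0.0780, +0.0780, 0)
  M1 = (+0.0780, +0.0780, 0)
  M2 = (+0.0780, -0.0780, 0)
  M3 = (-0.0780, -0.0780, 0)
rvec = (0.3000, 0.4688, 0.4472), |rvec| = θ = 0.71398 rad = 40.908°
Rodrigues: sinθ=0.65484, 1−cosθ=0.24424; R = I + sinθ·[k]× + (1−cosθ)·[k]×²:
    [+0.79888 -0.34278 +0.49425]
    [+0.47755 +0.86106 -0.17471]
    [-0.36570 +0.37560 +0.85158]
t = (-0.2048, -0.0125, 1.3614) m
M0: Pc = R·M0+t = (-0.29385, +0.01741, +1.41922); u = 872.9·(-0.29385)/1.41922 + 329.0 = 148.2660, v = 455.6·(+0.01741)/1.41922 + 232.5 = 238.0903
M1: Pc = R·M1+t = (-0.16922, +0.09191, +1.36217); u = 872.9·(-0.16922)/1.36217 + 329.0 = 220.5589, v = 455.6·(+0.09191)/1.36217 + 232.5 = 263.2412
M2: Pc = R·M2+t = (-0.11575, -0.04241, +1.30358); u = 872.9·(-0.11575)/1.30358 + 329.0 = 251.4916, v = 455.6·(-0.04241)/1.30358 + 232.5 = 217.6762
M3: Pc = R·M3+t = (-0.24038, -0.11691, +1.36063); u = 872.9·(-0.24038)/1.36063 + 329.0 = 174.7885, v = 455.6·(-0.11691)/1.36063 + 232.5 = 193.3528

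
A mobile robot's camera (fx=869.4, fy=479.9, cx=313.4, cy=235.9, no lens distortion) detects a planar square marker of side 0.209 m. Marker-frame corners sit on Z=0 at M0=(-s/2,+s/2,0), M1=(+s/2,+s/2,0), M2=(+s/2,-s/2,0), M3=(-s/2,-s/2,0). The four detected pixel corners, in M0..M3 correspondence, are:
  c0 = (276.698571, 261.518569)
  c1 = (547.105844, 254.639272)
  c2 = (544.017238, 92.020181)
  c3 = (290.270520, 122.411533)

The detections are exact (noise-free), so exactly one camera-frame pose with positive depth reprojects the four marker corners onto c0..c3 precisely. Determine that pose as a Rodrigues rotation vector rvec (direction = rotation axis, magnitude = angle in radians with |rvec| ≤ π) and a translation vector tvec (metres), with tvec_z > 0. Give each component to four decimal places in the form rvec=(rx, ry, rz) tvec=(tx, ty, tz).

rvec=(-0.2130, 0.5316, -0.0111) tvec=(0.0665, -0.0733, 0.6391)

Intrinsics K: fx=869.4, fy=479.9, cx=313.4, cy=235.9
Marker side s = 0.209 m; corners in marker frame (Z=0):
  M0 = (-0.1045, +0.1045, 0)
  M1 = (+0.1045, +0.1045, 0)
  M2 = (+0.1045, -0.1045, 0)
  M3 = (-0.1045, -0.1045, 0)
Detected image corners:
  c0 = (276.698571, 261.518569) px
  c1 = (547.105844, 254.639272) px
  c2 = (544.017238, 92.020181) px
  c3 = (290.270520, 122.411533) px
Planar DLT: solve 8×8 A·h = b for H (H[2,2]=1):
  H  [+927.13800 -160.94503 +403.85839]
  H  [-234.46055 +658.79340 +180.89051]
  H  [-0.78521 -0.31987 +1.00000]
B = K⁻¹H; ‖b₁‖=1.564647, ‖b₂‖=1.564647; λ = 2/(‖b₁‖+‖b₂‖) = 0.639122, sign → tz>0 ⇒ λ=+0.639122
r₁ = λ·B[:,0] = (+0.86247,-0.06556,-0.50184); r₂ = λ·B[:,1] = (-0.04462,+0.97786,-0.20444)
r₃ = r₁×r₂ = (+0.50414,+0.19871,+0.84045); SVD([r₁ r₂ r₃]) → R = UVᵀ:
  R  [+0.86247 -0.04462 +0.50414]
  R  [-0.06556 +0.97786 +0.19871]
  R  [-0.50184 -0.20444 +0.84045]
t = (+0.06650, -0.07326, +0.63912) m
tr R = 2.680784; θ = arccos((tr R − 1)/2) = 0.572790 rad = 32.818°
axis k = ((R−Rᵀ)₃₂, (R−Rᵀ)₁₃, (R−Rᵀ)₂₁) / (2 sinθ) = (-0.371925, +0.928062, -0.019321)
rvec = θ·k = (-0.213035, +0.531585, -0.011067)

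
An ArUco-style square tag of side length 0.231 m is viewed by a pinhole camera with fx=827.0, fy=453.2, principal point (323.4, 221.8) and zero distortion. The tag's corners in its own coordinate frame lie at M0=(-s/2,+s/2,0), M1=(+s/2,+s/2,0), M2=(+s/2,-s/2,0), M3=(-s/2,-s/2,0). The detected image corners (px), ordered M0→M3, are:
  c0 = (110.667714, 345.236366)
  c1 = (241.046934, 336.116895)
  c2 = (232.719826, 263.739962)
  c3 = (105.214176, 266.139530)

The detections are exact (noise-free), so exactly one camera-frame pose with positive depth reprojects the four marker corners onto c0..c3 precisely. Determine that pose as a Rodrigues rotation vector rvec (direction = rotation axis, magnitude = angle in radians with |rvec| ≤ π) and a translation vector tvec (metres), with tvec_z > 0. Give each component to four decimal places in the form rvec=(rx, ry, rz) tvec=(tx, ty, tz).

rvec=(-0.1826, -0.5542, -0.0336) tvec=(-0.2513, 0.2487, 1.4022)

Intrinsics K: fx=827.0, fy=453.2, cx=323.4, cy=221.8
Marker side s = 0.231 m; corners in marker frame (Z=0):
  M0 = (-0.1155, +0.1155, 0)
  M1 = (+0.1155, +0.1155, 0)
  M2 = (+0.1155, -0.1155, 0)
  M3 = (-0.1155, -0.1155, 0)
Detected image corners:
  c0 = (110.667714, 345.236366) px
  c1 = (241.046934, 336.116895) px
  c2 = (232.719826, 263.739962) px
  c3 = (105.214176, 266.139530) px
Planar DLT: solve 8×8 A·h = b for H (H[2,2]=1):
  H  [+622.80423 +10.00722 +175.15998]
  H  [+88.88790 +291.94974 +302.17372]
  H  [+0.37524 -0.11653 +1.00000]
B = K⁻¹H; ‖b₁‖=0.713177, ‖b₂‖=0.713177; λ = 2/(‖b₁‖+‖b₂‖) = 1.402177, sign → tz>0 ⇒ λ=+1.402177
r₁ = λ·B[:,0] = (+0.85021,+0.01751,+0.52615); r₂ = λ·B[:,1] = (+0.08086,+0.98324,-0.16339)
r₃ = r₁×r₂ = (-0.52019,+0.18146,+0.83455); SVD([r₁ r₂ r₃]) → R = UVᵀ:
  R  [+0.85021 +0.08086 -0.52019]
  R  [+0.01751 +0.98324 +0.18146]
  R  [+0.52615 -0.16339 +0.83455]
t = (-0.25134, +0.24867, +1.40218) m
tr R = 2.668001; θ = arccos((tr R − 1)/2) = 0.584477 rad = 33.488°
axis k = ((R−Rᵀ)₃₂, (R−Rᵀ)₁₃, (R−Rᵀ)₂₁) / (2 sinθ) = (-0.312500, -0.948181, -0.057406)
rvec = θ·k = (-0.182649, -0.554191, -0.033553)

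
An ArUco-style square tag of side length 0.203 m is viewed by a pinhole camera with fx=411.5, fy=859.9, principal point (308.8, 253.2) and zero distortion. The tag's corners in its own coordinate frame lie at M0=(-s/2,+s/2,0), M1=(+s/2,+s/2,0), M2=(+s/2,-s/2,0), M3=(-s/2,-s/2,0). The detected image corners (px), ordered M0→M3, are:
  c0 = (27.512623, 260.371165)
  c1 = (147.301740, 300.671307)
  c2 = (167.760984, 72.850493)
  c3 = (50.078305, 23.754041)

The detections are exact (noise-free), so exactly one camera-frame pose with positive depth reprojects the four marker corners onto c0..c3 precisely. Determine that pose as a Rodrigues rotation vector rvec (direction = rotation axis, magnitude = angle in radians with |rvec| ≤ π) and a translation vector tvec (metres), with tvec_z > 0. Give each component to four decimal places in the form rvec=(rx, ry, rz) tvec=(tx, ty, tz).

rvec=(-0.0256, -0.1485, 0.1736) tvec=(-0.3753, -0.0763, 0.7375)

Intrinsics K: fx=411.5, fy=859.9, cx=308.8, cy=253.2
Marker side s = 0.203 m; corners in marker frame (Z=0):
  M0 = (-0.1015, +0.1015, 0)
  M1 = (+0.1015, +0.1015, 0)
  M2 = (+0.1015, -0.1015, 0)
  M3 = (-0.1015, -0.1015, 0)
Detected image corners:
  c0 = (27.512623, 260.371165) px
  c1 = (147.301740, 300.671307) px
  c2 = (167.760984, 72.850493) px
  c3 = (50.078305, 23.754041) px
Planar DLT: solve 8×8 A·h = b for H (H[2,2]=1):
  H  [+604.17407 -110.95196 +99.40441]
  H  [+252.62002 +1134.99057 +164.24743]
  H  [+0.19656 -0.05178 +1.00000]
B = K⁻¹H; ‖b₁‖=1.355942, ‖b₂‖=1.355942; λ = 2/(‖b₁‖+‖b₂‖) = 0.737495, sign → tz>0 ⇒ λ=+0.737495
r₁ = λ·B[:,0] = (+0.97402,+0.17397,+0.14497); r₂ = λ·B[:,1] = (-0.17019,+0.98467,-0.03819)
r₃ = r₁×r₂ = (-0.14939,+0.01252,+0.98870); SVD([r₁ r₂ r₃]) → R = UVᵀ:
  R  [+0.97402 -0.17019 -0.14939]
  R  [+0.17397 +0.98467 +0.01252]
  R  [+0.14497 -0.03819 +0.98870]
t = (-0.37528, -0.07629, +0.73749) m
tr R = 2.947392; θ = arccos((tr R − 1)/2) = 0.229871 rad = 13.171°
axis k = ((R−Rᵀ)₃₂, (R−Rᵀ)₁₃, (R−Rᵀ)₂₁) / (2 sinθ) = (-0.111275, -0.645928, +0.755245)
rvec = θ·k = (-0.025579, -0.148480, +0.173609)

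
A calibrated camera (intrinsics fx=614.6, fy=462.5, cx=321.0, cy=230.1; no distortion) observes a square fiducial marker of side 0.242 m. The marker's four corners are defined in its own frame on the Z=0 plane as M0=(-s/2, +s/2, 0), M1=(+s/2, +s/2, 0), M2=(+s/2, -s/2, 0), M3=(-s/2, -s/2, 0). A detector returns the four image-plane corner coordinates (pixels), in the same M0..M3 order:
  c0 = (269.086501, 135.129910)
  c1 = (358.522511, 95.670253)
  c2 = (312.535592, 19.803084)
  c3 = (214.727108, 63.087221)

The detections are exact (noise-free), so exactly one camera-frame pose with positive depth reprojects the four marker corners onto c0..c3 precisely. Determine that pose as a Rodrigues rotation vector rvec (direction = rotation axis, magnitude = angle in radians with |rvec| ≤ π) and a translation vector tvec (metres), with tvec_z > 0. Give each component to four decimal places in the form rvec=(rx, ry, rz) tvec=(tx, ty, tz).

rvec=(0.5264, -0.1349, -0.5178) tvec=(-0.0697, -0.4456, 1.3739)

Intrinsics K: fx=614.6, fy=462.5, cx=321.0, cy=230.1
Marker side s = 0.242 m; corners in marker frame (Z=0):
  M0 = (-0.1210, +0.1210, 0)
  M1 = (+0.1210, +0.1210, 0)
  M2 = (+0.1210, -0.1210, 0)
  M3 = (-0.1210, -0.1210, 0)
Detected image corners:
  c0 = (269.086501, 135.129910) px
  c1 = (358.522511, 95.670253) px
  c2 = (312.535592, 19.803084) px
  c3 = (214.727108, 63.087221) px
Planar DLT: solve 8×8 A·h = b for H (H[2,2]=1):
  H  [+384.54206 +314.85980 +289.81802]
  H  [-171.02245 +334.79914 +80.10230]
  H  [-0.00536 +0.37241 +1.00000]
B = K⁻¹H; ‖b₁‖=0.727863, ‖b₂‖=0.727863; λ = 2/(‖b₁‖+‖b₂‖) = 1.373886, sign → tz>0 ⇒ λ=+1.373886
r₁ = λ·B[:,0] = (+0.86346,-0.50437,-0.00736); r₂ = λ·B[:,1] = (+0.43661,+0.73999,+0.51165)
r₃ = r₁×r₂ = (-0.25261,-0.44500,+0.85916); SVD([r₁ r₂ r₃]) → R = UVᵀ:
  R  [+0.86346 +0.43661 -0.25261]
  R  [-0.50437 +0.73999 -0.44500]
  R  [-0.00736 +0.51165 +0.85916]
t = (-0.06970, -0.44558, +1.37389) m
tr R = 2.462609; θ = arccos((tr R − 1)/2) = 0.750564 rad = 43.004°
axis k = ((R−Rᵀ)₃₂, (R−Rᵀ)₁₃, (R−Rᵀ)₂₁) / (2 sinθ) = (+0.701304, -0.179788, -0.689818)
rvec = θ·k = (+0.526373, -0.134943, -0.517752)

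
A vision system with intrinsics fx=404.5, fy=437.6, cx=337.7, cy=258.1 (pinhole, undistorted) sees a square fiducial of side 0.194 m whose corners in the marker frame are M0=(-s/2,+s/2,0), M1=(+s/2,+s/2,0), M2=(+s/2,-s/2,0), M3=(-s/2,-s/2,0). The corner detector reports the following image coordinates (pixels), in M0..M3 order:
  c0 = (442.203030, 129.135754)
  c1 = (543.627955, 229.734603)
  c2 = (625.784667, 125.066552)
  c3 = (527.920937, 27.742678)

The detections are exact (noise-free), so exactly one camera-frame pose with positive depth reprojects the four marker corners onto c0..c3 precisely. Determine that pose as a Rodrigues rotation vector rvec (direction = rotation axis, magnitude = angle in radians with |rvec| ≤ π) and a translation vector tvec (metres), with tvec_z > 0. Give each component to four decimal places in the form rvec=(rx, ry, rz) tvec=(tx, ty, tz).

Intrinsics K: fx=404.5, fy=437.6, cx=337.7, cy=258.1
Marker side s = 0.194 m; corners in marker frame (Z=0):
  M0 = (-0.0970, +0.0970, 0)
  M1 = (+0.0970, +0.0970, 0)
  M2 = (+0.0970, -0.0970, 0)
  M3 = (-0.0970, -0.0970, 0)
Detected image corners:
  c0 = (442.203030, 129.135754) px
  c1 = (543.627955, 229.734603) px
  c2 = (625.784667, 125.066552) px
  c3 = (527.920937, 27.742678) px
Planar DLT: solve 8×8 A·h = b for H (H[2,2]=1):
  H  [+517.34471 -527.93524 +535.64427]
  H  [+510.89046 +508.30584 +127.06457]
  H  [+0.00724 -0.17812 +1.00000]
B = K⁻¹H; ‖b₁‖=1.724373, ‖b₂‖=1.724373; λ = 2/(‖b₁‖+‖b₂‖) = 0.579921, sign → tz>0 ⇒ λ=+0.579921
r₁ = λ·B[:,0] = (+0.73820,+0.67457,+0.00420); r₂ = λ·B[:,1] = (-0.67065,+0.73455,-0.10330)
r₃ = r₁×r₂ = (-0.07277,+0.07344,+0.99464); SVD([r₁ r₂ r₃]) → R = UVᵀ:
  R  [+0.73820 -0.67065 -0.07277]
  R  [+0.67457 +0.73455 +0.07344]
  R  [+0.00420 -0.10330 +0.99464]
t = (+0.28379, -0.17365, +0.57992) m
tr R = 2.467388; θ = arccos((tr R − 1)/2) = 0.747054 rad = 42.803°
axis k = ((R−Rᵀ)₃₂, (R−Rᵀ)₁₃, (R−Rᵀ)₂₁) / (2 sinθ) = (-0.130052, -0.056635, +0.989888)
rvec = θ·k = (-0.097156, -0.042309, +0.739500)

rvec=(-0.0972, -0.0423, 0.7395) tvec=(0.2838, -0.1737, 0.5799)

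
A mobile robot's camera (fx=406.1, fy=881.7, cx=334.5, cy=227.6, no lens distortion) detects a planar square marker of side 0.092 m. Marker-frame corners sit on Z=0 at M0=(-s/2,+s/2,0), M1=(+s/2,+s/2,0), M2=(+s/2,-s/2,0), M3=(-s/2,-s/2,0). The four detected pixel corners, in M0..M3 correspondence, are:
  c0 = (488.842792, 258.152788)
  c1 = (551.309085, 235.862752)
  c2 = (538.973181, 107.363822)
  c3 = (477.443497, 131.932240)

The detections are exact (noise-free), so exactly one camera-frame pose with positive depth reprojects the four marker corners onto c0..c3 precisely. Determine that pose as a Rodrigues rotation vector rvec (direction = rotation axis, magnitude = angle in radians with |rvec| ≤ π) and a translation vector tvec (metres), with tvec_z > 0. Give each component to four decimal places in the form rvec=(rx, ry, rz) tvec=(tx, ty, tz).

rvec=(-0.0651, 0.1422, -0.1704) tvec=(0.2755, -0.0315, 0.6240)

Intrinsics K: fx=406.1, fy=881.7, cx=334.5, cy=227.6
Marker side s = 0.092 m; corners in marker frame (Z=0):
  M0 = (-0.0460, +0.0460, 0)
  M1 = (+0.0460, +0.0460, 0)
  M2 = (+0.0460, -0.0460, 0)
  M3 = (-0.0460, -0.0460, 0)
Detected image corners:
  c0 = (488.842792, 258.152788) px
  c1 = (551.309085, 235.862752) px
  c2 = (538.973181, 107.363822) px
  c3 = (477.443497, 131.932240) px
Planar DLT: solve 8×8 A·h = b for H (H[2,2]=1):
  H  [+562.28577 +65.87676 +513.79920]
  H  [-294.52033 +1361.73317 +183.08552]
  H  [-0.21702 -0.12267 +1.00000]
B = K⁻¹H; ‖b₁‖=1.602641, ‖b₂‖=1.602641; λ = 2/(‖b₁‖+‖b₂‖) = 0.623970, sign → tz>0 ⇒ λ=+0.623970
r₁ = λ·B[:,0] = (+0.97548,-0.17347,-0.13541); r₂ = λ·B[:,1] = (+0.16426,+0.98344,-0.07654)
r₃ = r₁×r₂ = (+0.14645,+0.05242,+0.98783); SVD([r₁ r₂ r₃]) → R = UVᵀ:
  R  [+0.97548 +0.16426 +0.14645]
  R  [-0.17347 +0.98344 +0.05242]
  R  [-0.13541 -0.07654 +0.98783]
t = (+0.27549, -0.03150, +0.62397) m
tr R = 2.946756; θ = arccos((tr R − 1)/2) = 0.231262 rad = 13.250°
axis k = ((R−Rᵀ)₃₂, (R−Rᵀ)₁₃, (R−Rᵀ)₂₁) / (2 sinθ) = (-0.281321, +0.614856, -0.736757)
rvec = θ·k = (-0.065059, +0.142193, -0.170384)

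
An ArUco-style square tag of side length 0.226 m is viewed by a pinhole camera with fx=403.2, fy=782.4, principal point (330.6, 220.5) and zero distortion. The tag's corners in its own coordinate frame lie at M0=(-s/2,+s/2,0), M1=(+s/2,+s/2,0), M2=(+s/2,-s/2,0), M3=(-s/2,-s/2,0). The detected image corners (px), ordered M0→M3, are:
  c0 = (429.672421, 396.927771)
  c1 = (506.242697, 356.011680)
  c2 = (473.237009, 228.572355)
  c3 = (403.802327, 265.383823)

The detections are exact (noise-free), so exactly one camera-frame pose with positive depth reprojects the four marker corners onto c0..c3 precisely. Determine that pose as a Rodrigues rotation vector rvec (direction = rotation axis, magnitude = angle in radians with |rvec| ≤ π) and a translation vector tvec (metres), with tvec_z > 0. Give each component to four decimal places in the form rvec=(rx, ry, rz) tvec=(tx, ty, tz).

Intrinsics K: fx=403.2, fy=782.4, cx=330.6, cy=220.5
Marker side s = 0.226 m; corners in marker frame (Z=0):
  M0 = (-0.1130, +0.1130, 0)
  M1 = (+0.1130, +0.1130, 0)
  M2 = (+0.1130, -0.1130, 0)
  M3 = (-0.1130, -0.1130, 0)
Detected image corners:
  c0 = (429.672421, 396.927771) px
  c1 = (506.242697, 356.011680) px
  c2 = (473.237009, 228.572355) px
  c3 = (403.802327, 265.383823) px
Planar DLT: solve 8×8 A·h = b for H (H[2,2]=1):
  H  [+326.46770 -67.45616 +452.55147]
  H  [-168.60936 +436.97024 +308.51165]
  H  [+0.00932 -0.43626 +1.00000]
B = K⁻¹H; ‖b₁‖=0.831232, ‖b₂‖=0.831232; λ = 2/(‖b₁‖+‖b₂‖) = 1.203034, sign → tz>0 ⇒ λ=+1.203034
r₁ = λ·B[:,0] = (+0.96489,-0.26242,+0.01122); r₂ = λ·B[:,1] = (+0.22906,+0.81981,-0.52483)
r₃ = r₁×r₂ = (+0.12853,+0.50898,+0.85113); SVD([r₁ r₂ r₃]) → R = UVᵀ:
  R  [+0.96489 +0.22906 +0.12853]
  R  [-0.26242 +0.81981 +0.50898]
  R  [+0.01122 -0.52483 +0.85113]
t = (+0.36387, +0.13533, +1.20303) m
tr R = 2.635826; θ = arccos((tr R − 1)/2) = 0.613023 rad = 35.124°
axis k = ((R−Rᵀ)₃₂, (R−Rᵀ)₁₃, (R−Rᵀ)₂₁) / (2 sinθ) = (-0.898429, +0.101950, -0.427120)
rvec = θ·k = (-0.550757, +0.062498, -0.261834)

rvec=(-0.5508, 0.0625, -0.2618) tvec=(0.3639, 0.1353, 1.2030)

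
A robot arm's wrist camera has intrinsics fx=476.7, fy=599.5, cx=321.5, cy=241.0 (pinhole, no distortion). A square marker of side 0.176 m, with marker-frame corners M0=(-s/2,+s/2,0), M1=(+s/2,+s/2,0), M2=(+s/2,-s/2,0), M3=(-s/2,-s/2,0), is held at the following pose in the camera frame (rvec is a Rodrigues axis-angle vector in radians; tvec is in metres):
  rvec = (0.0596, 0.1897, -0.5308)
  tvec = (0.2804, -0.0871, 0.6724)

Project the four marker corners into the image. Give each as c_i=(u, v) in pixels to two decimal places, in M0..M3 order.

Intrinsics K: fx=476.7, fy=599.5, cx=321.5, cy=241.0
Marker side s = 0.176 m; corners in marker frame (Z=0):
  M0 = (-0.0880, +0.0880, 0)
  M1 = (+0.0880, +0.0880, 0)
  M2 = (+0.0880, -0.0880, 0)
  M3 = (-0.0880, -0.0880, 0)
rvec = (0.0596, 0.1897, -0.5308), |rvec| = θ = 0.56682 rad = 32.476°
Rodrigues: sinθ=0.53695, 1−cosθ=0.15639; R = I + sinθ·[k]× + (1−cosθ)·[k]×²:
    [+0.84534 +0.50833 +0.16431]
    [-0.49733 +0.86113 -0.10547]
    [-0.19510 +0.00745 +0.98075]
t = (0.2804, -0.0871, 0.6724) m
M0: Pc = R·M0+t = (+0.25074, +0.03244, +0.69022); u = 476.7·(+0.25074)/0.69022 + 321.5 = 494.6746, v = 599.5·(+0.03244)/0.69022 + 241.0 = 269.1795
M1: Pc = R·M1+t = (+0.39952, -0.05509, +0.65589); u = 476.7·(+0.39952)/0.65589 + 321.5 = 611.8747, v = 599.5·(-0.05509)/0.65589 + 241.0 = 190.6502
M2: Pc = R·M2+t = (+0.31006, -0.20664, +0.65458); u = 476.7·(+0.31006)/0.65458 + 321.5 = 547.3013, v = 599.5·(-0.20664)/0.65458 + 241.0 = 51.7429
M3: Pc = R·M3+t = (+0.16128, -0.11911, +0.68891); u = 476.7·(+0.16128)/0.68891 + 321.5 = 433.0968, v = 599.5·(-0.11911)/0.68891 + 241.0 = 137.3453

c0=(494.67, 269.18) c1=(611.87, 190.65) c2=(547.30, 51.74) c3=(433.10, 137.35)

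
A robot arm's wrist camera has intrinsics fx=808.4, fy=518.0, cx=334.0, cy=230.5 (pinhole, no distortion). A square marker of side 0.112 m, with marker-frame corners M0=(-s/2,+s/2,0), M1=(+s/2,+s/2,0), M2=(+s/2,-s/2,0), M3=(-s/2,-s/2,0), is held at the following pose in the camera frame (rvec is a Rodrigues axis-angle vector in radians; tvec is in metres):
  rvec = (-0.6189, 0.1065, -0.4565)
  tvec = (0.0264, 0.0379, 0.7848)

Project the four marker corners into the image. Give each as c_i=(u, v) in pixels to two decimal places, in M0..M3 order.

Intrinsics K: fx=808.4, fy=518.0, cx=334.0, cy=230.5
Marker side s = 0.112 m; corners in marker frame (Z=0):
  M0 = (-0.0560, +0.0560, 0)
  M1 = (+0.0560, +0.0560, 0)
  M2 = (+0.0560, -0.0560, 0)
  M3 = (-0.0560, -0.0560, 0)
rvec = (-0.6189, 0.1065, -0.4565), |rvec| = θ = 0.77638 rad = 44.484°
Rodrigues: sinθ=0.70070, 1−cosθ=0.28655; R = I + sinθ·[k]× + (1−cosθ)·[k]×²:
    [+0.89554 +0.38067 +0.23043]
    [-0.44334 +0.71884 +0.53546]
    [+0.03819 -0.58168 +0.81252]
t = (0.0264, 0.0379, 0.7848) m
M0: Pc = R·M0+t = (-0.00243, +0.10298, +0.75009); u = 808.4·(-0.00243)/0.75009 + 334.0 = 331.3779, v = 518.0·(+0.10298)/0.75009 + 230.5 = 301.6180
M1: Pc = R·M1+t = (+0.09787, +0.05333, +0.75436); u = 808.4·(+0.09787)/0.75436 + 334.0 = 438.8781, v = 518.0·(+0.05333)/0.75436 + 230.5 = 267.1191
M2: Pc = R·M2+t = (+0.05523, -0.02718, +0.81951); u = 808.4·(+0.05523)/0.81951 + 334.0 = 388.4840, v = 518.0·(-0.02718)/0.81951 + 230.5 = 213.3187
M3: Pc = R·M3+t = (-0.04507, +0.02247, +0.81524); u = 808.4·(-0.04507)/0.81524 + 334.0 = 289.3102, v = 518.0·(+0.02247)/0.81524 + 230.5 = 244.7784

c0=(331.38, 301.62) c1=(438.88, 267.12) c2=(388.48, 213.32) c3=(289.31, 244.78)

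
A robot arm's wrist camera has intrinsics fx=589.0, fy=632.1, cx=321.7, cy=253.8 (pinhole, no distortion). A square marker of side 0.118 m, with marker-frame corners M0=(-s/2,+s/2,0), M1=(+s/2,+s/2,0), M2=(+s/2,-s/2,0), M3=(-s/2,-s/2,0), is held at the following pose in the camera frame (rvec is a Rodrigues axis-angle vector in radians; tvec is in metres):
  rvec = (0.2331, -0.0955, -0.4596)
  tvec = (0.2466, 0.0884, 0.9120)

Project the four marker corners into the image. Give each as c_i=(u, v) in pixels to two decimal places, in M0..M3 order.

c0=(461.41, 367.54) c1=(527.51, 330.85) c2=(501.04, 261.19) c3=(432.68, 298.70)

Intrinsics K: fx=589.0, fy=632.1, cx=321.7, cy=253.8
Marker side s = 0.118 m; corners in marker frame (Z=0):
  M0 = (-0.0590, +0.0590, 0)
  M1 = (+0.0590, +0.0590, 0)
  M2 = (+0.0590, -0.0590, 0)
  M3 = (-0.0590, -0.0590, 0)
rvec = (0.2331, -0.0955, -0.4596), |rvec| = θ = 0.52411 rad = 30.029°
Rodrigues: sinθ=0.50044, 1−cosθ=0.13423; R = I + sinθ·[k]× + (1−cosθ)·[k]×²:
    [+0.89232 +0.42797 -0.14354]
    [-0.44972 +0.87023 -0.20113]
    [+0.03884 +0.24402 +0.96899]
t = (0.2466, 0.0884, 0.9120) m
M0: Pc = R·M0+t = (+0.21920, +0.16628, +0.92411); u = 589.0·(+0.21920)/0.92411 + 321.7 = 461.4141, v = 632.1·(+0.16628)/0.92411 + 253.8 = 367.5357
M1: Pc = R·M1+t = (+0.32450, +0.11321, +0.92869); u = 589.0·(+0.32450)/0.92869 + 321.7 = 527.5051, v = 632.1·(+0.11321)/0.92869 + 253.8 = 330.8547
M2: Pc = R·M2+t = (+0.27400, +0.01052, +0.89989); u = 589.0·(+0.27400)/0.89989 + 321.7 = 501.0369, v = 632.1·(+0.01052)/0.89989 + 253.8 = 261.1914
M3: Pc = R·M3+t = (+0.16870, +0.06359, +0.89531); u = 589.0·(+0.16870)/0.89531 + 321.7 = 432.6848, v = 632.1·(+0.06359)/0.89531 + 253.8 = 298.6955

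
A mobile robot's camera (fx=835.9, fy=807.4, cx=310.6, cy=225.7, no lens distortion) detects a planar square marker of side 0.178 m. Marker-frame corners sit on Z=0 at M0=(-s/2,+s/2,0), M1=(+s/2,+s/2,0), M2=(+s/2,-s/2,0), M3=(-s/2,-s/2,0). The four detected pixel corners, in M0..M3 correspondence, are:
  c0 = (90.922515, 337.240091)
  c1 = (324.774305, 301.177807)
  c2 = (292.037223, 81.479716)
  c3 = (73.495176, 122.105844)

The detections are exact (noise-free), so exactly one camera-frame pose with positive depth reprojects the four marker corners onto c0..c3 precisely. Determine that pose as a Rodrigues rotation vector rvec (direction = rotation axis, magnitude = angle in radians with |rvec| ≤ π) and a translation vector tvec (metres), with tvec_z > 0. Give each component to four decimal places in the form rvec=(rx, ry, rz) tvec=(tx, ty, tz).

Intrinsics K: fx=835.9, fy=807.4, cx=310.6, cy=225.7
Marker side s = 0.178 m; corners in marker frame (Z=0):
  M0 = (-0.0890, +0.0890, 0)
  M1 = (+0.0890, +0.0890, 0)
  M2 = (+0.0890, -0.0890, 0)
  M3 = (-0.0890, -0.0890, 0)
Detected image corners:
  c0 = (90.922515, 337.240091) px
  c1 = (324.774305, 301.177807) px
  c2 = (292.037223, 81.479716) px
  c3 = (73.495176, 122.105844) px
Planar DLT: solve 8×8 A·h = b for H (H[2,2]=1):
  H  [+1233.95409 +69.88207 +193.07901]
  H  [-254.02128 +1145.42581 +207.32626]
  H  [-0.18144 -0.36012 +1.00000]
B = K⁻¹H; ‖b₁‖=1.576489, ‖b₂‖=1.576489; λ = 2/(‖b₁‖+‖b₂‖) = 0.634321, sign → tz>0 ⇒ λ=+0.634321
r₁ = λ·B[:,0] = (+0.97915,-0.16740,-0.11509); r₂ = λ·B[:,1] = (+0.13791,+0.96374,-0.22843)
r₃ = r₁×r₂ = (+0.14916,+0.20780,+0.96673); SVD([r₁ r₂ r₃]) → R = UVᵀ:
  R  [+0.97915 +0.13791 +0.14916]
  R  [-0.16740 +0.96374 +0.20780]
  R  [-0.11509 -0.22843 +0.96673]
t = (-0.08918, -0.01444, +0.63432) m
tr R = 2.909624; θ = arccos((tr R − 1)/2) = 0.301771 rad = 17.290°
axis k = ((R−Rᵀ)₃₂, (R−Rᵀ)₁₃, (R−Rᵀ)₂₁) / (2 sinθ) = (-0.733876, +0.444548, -0.513617)
rvec = θ·k = (-0.221462, +0.134152, -0.154994)

rvec=(-0.2215, 0.1342, -0.1550) tvec=(-0.0892, -0.0144, 0.6343)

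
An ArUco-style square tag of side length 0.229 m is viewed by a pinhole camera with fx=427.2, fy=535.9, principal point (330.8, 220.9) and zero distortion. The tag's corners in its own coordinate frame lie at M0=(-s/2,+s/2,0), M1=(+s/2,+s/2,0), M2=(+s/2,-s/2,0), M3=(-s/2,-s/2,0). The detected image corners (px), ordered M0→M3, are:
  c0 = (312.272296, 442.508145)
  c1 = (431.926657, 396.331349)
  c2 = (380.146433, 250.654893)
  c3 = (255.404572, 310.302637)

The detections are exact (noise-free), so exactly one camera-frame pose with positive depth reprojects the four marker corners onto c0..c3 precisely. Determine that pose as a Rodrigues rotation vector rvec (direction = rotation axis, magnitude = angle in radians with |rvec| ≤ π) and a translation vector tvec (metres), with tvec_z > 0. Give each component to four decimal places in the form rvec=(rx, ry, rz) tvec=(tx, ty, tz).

Intrinsics K: fx=427.2, fy=535.9, cx=330.8, cy=220.9
Marker side s = 0.229 m; corners in marker frame (Z=0):
  M0 = (-0.1145, +0.1145, 0)
  M1 = (+0.1145, +0.1145, 0)
  M2 = (+0.1145, -0.1145, 0)
  M3 = (-0.1145, -0.1145, 0)
Detected image corners:
  c0 = (312.272296, 442.508145) px
  c1 = (431.926657, 396.331349) px
  c2 = (380.146433, 250.654893) px
  c3 = (255.404572, 310.302637) px
Planar DLT: solve 8×8 A·h = b for H (H[2,2]=1):
  H  [+428.74229 +346.76243 +343.80282]
  H  [-335.98159 +716.44978 +353.38386]
  H  [-0.30287 +0.31645 +1.00000]
B = K⁻¹H; ‖b₁‖=1.369971, ‖b₂‖=1.369971; λ = 2/(‖b₁‖+‖b₂‖) = 0.729942, sign → tz>0 ⇒ λ=+0.729942
r₁ = λ·B[:,0] = (+0.90377,-0.36651,-0.22108); r₂ = λ·B[:,1] = (+0.41364,+0.88065,+0.23099)
r₃ = r₁×r₂ = (+0.11003,-0.30021,+0.94751); SVD([r₁ r₂ r₃]) → R = UVᵀ:
  R  [+0.90377 +0.41364 +0.11003]
  R  [-0.36651 +0.88065 -0.30021]
  R  [-0.22108 +0.23099 +0.94751]
t = (+0.02222, +0.18045, +0.72994) m
tr R = 2.731928; θ = arccos((tr R − 1)/2) = 0.523722 rad = 30.007°
axis k = ((R−Rᵀ)₃₂, (R−Rᵀ)₁₃, (R−Rᵀ)₂₁) / (2 sinθ) = (+0.531081, +0.331042, -0.779977)
rvec = θ·k = (+0.278139, +0.173374, -0.408491)

rvec=(0.2781, 0.1734, -0.4085) tvec=(0.0222, 0.1805, 0.7299)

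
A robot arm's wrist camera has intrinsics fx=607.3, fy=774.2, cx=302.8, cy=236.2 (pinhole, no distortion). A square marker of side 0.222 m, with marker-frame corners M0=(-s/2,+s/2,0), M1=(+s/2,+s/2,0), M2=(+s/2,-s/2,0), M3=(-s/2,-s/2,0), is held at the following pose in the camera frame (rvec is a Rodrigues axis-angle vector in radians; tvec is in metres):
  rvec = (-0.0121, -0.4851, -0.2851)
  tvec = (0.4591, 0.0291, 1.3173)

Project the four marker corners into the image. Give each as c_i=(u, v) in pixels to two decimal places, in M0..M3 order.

Intrinsics K: fx=607.3, fy=774.2, cx=302.8, cy=236.2
Marker side s = 0.222 m; corners in marker frame (Z=0):
  M0 = (-0.1110, +0.1110, 0)
  M1 = (+0.1110, +0.1110, 0)
  M2 = (+0.1110, -0.1110, 0)
  M3 = (-0.1110, -0.1110, 0)
rvec = (-0.0121, -0.4851, -0.2851), |rvec| = θ = 0.56281 rad = 32.246°
Rodrigues: sinθ=0.53356, 1−cosθ=0.15424; R = I + sinθ·[k]× + (1−cosθ)·[k]×²:
    [+0.84583 +0.27314 -0.45821]
    [-0.26743 +0.96035 +0.07882]
    [+0.46157 +0.05587 +0.88534]
t = (0.4591, 0.0291, 1.3173) m
M0: Pc = R·M0+t = (+0.39553, +0.16538, +1.27227); u = 607.3·(+0.39553)/1.27227 + 302.8 = 491.6018, v = 774.2·(+0.16538)/1.27227 + 236.2 = 336.8390
M1: Pc = R·M1+t = (+0.58331, +0.10601, +1.37474); u = 607.3·(+0.58331)/1.37474 + 302.8 = 560.4799, v = 774.2·(+0.10601)/1.37474 + 236.2 = 295.9033
M2: Pc = R·M2+t = (+0.52267, -0.10718, +1.36233); u = 607.3·(+0.52267)/1.36233 + 302.8 = 535.7949, v = 774.2·(-0.10718)/1.36233 + 236.2 = 175.2889
M3: Pc = R·M3+t = (+0.33489, -0.04781, +1.25986); u = 607.3·(+0.33489)/1.25986 + 302.8 = 464.2309, v = 774.2·(-0.04781)/1.25986 + 236.2 = 206.8176

c0=(491.60, 336.84) c1=(560.48, 295.90) c2=(535.79, 175.29) c3=(464.23, 206.82)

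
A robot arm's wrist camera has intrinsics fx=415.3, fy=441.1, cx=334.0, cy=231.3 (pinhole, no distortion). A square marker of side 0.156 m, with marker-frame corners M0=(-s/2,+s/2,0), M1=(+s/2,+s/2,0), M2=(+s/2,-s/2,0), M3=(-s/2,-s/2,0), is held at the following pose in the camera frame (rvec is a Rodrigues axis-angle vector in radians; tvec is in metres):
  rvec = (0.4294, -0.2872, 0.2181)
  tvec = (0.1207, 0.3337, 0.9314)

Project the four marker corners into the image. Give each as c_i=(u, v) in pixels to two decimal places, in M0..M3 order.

Intrinsics K: fx=415.3, fy=441.1, cx=334.0, cy=231.3
Marker side s = 0.156 m; corners in marker frame (Z=0):
  M0 = (-0.0780, +0.0780, 0)
  M1 = (+0.0780, +0.0780, 0)
  M2 = (+0.0780, -0.0780, 0)
  M3 = (-0.0780, -0.0780, 0)
rvec = (0.4294, -0.2872, 0.2181), |rvec| = θ = 0.56075 rad = 32.128°
Rodrigues: sinθ=0.53182, 1−cosθ=0.15314; R = I + sinθ·[k]× + (1−cosθ)·[k]×²:
    [+0.93666 -0.26691 -0.22677]
    [+0.14679 +0.88703 -0.43776]
    [+0.31800 +0.37674 +0.87003]
t = (0.1207, 0.3337, 0.9314) m
M0: Pc = R·M0+t = (+0.02682, +0.39144, +0.93598); u = 415.3·(+0.02682)/0.93598 + 334.0 = 345.9008, v = 441.1·(+0.39144)/0.93598 + 231.3 = 415.7734
M1: Pc = R·M1+t = (+0.17294, +0.41434, +0.98559); u = 415.3·(+0.17294)/0.98559 + 334.0 = 406.8723, v = 441.1·(+0.41434)/0.98559 + 231.3 = 416.7366
M2: Pc = R·M2+t = (+0.21458, +0.27596, +0.92682); u = 415.3·(+0.21458)/0.92682 + 334.0 = 430.1510, v = 441.1·(+0.27596)/0.92682 + 231.3 = 362.6379
M3: Pc = R·M3+t = (+0.06846, +0.25306, +0.87721); u = 415.3·(+0.06846)/0.87721 + 334.0 = 366.4110, v = 441.1·(+0.25306)/0.87721 + 231.3 = 358.5508

c0=(345.90, 415.77) c1=(406.87, 416.74) c2=(430.15, 362.64) c3=(366.41, 358.55)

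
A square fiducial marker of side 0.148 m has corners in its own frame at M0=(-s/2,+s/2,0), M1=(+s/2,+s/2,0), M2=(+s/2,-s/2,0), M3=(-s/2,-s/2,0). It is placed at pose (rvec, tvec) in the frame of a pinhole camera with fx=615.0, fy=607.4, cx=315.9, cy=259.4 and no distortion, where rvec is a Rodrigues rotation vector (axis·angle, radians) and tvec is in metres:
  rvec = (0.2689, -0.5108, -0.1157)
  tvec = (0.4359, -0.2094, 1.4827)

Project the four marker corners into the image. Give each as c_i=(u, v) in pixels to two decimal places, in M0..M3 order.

Intrinsics K: fx=615.0, fy=607.4, cx=315.9, cy=259.4
Marker side s = 0.148 m; corners in marker frame (Z=0):
  M0 = (-0.0740, +0.0740, 0)
  M1 = (+0.0740, +0.0740, 0)
  M2 = (+0.0740, -0.0740, 0)
  M3 = (-0.0740, -0.0740, 0)
rvec = (0.2689, -0.5108, -0.1157), |rvec| = θ = 0.58874 rad = 33.732°
Rodrigues: sinθ=0.55531, 1−cosθ=0.16836; R = I + sinθ·[k]× + (1−cosθ)·[k]×²:
    [+0.86676 +0.04241 -0.49691]
    [-0.17585 +0.95838 -0.22493]
    [+0.46669 +0.28234 +0.83815]
t = (0.4359, -0.2094, 1.4827) m
M0: Pc = R·M0+t = (+0.37490, -0.12547, +1.46906); u = 615.0·(+0.37490)/1.46906 + 315.9 = 472.8457, v = 607.4·(-0.12547)/1.46906 + 259.4 = 207.5240
M1: Pc = R·M1+t = (+0.50318, -0.15149, +1.53813); u = 615.0·(+0.50318)/1.53813 + 315.9 = 517.0895, v = 607.4·(-0.15149)/1.53813 + 259.4 = 199.5761
M2: Pc = R·M2+t = (+0.49690, -0.29333, +1.49634); u = 615.0·(+0.49690)/1.49634 + 315.9 = 520.1278, v = 607.4·(-0.29333)/1.49634 + 259.4 = 140.3295
M3: Pc = R·M3+t = (+0.36862, -0.26731, +1.42727); u = 615.0·(+0.36862)/1.42727 + 315.9 = 474.7357, v = 607.4·(-0.26731)/1.42727 + 259.4 = 145.6429

c0=(472.85, 207.52) c1=(517.09, 199.58) c2=(520.13, 140.33) c3=(474.74, 145.64)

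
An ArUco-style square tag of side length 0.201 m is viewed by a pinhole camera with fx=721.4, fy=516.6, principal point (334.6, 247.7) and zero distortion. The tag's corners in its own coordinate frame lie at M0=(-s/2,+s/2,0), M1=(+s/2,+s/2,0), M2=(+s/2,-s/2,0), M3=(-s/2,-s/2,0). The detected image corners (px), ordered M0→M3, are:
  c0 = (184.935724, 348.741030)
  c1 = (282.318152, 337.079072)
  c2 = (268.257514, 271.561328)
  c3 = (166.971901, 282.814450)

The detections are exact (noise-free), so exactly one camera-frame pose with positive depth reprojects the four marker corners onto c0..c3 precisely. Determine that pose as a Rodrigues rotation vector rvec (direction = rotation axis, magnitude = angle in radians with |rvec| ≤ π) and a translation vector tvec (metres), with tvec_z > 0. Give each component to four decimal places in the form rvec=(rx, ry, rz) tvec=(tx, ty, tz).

Intrinsics K: fx=721.4, fy=516.6, cx=334.6, cy=247.7
Marker side s = 0.201 m; corners in marker frame (Z=0):
  M0 = (-0.1005, +0.1005, 0)
  M1 = (+0.1005, +0.1005, 0)
  M2 = (+0.1005, -0.1005, 0)
  M3 = (-0.1005, -0.1005, 0)
Detected image corners:
  c0 = (184.935724, 348.741030) px
  c1 = (282.318152, 337.079072) px
  c2 = (268.257514, 271.561328) px
  c3 = (166.971901, 282.814450) px
Planar DLT: solve 8×8 A·h = b for H (H[2,2]=1):
  H  [+508.28916 +121.40738 +226.08564]
  H  [-37.41055 +384.41979 +310.62450]
  H  [+0.06325 +0.18529 +1.00000]
B = K⁻¹H; ‖b₁‖=0.685944, ‖b₂‖=0.685944; λ = 2/(‖b₁‖+‖b₂‖) = 1.457844, sign → tz>0 ⇒ λ=+1.457844
r₁ = λ·B[:,0] = (+0.98441,-0.14979,+0.09221); r₂ = λ·B[:,1] = (+0.12005,+0.95531,+0.27013)
r₃ = r₁×r₂ = (-0.12855,-0.25485,+0.95840); SVD([r₁ r₂ r₃]) → R = UVᵀ:
  R  [+0.98441 +0.12005 -0.12855]
  R  [-0.14979 +0.95531 -0.25485]
  R  [+0.09221 +0.27013 +0.95840]
t = (-0.21929, +0.17757, +1.45784) m
tr R = 2.898117; θ = arccos((tr R − 1)/2) = 0.320562 rad = 18.367°
axis k = ((R−Rᵀ)₃₂, (R−Rᵀ)₁₃, (R−Rᵀ)₂₁) / (2 sinθ) = (+0.833034, -0.350305, -0.428182)
rvec = θ·k = (+0.267039, -0.112295, -0.137259)

rvec=(0.2670, -0.1123, -0.1373) tvec=(-0.2193, 0.1776, 1.4578)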